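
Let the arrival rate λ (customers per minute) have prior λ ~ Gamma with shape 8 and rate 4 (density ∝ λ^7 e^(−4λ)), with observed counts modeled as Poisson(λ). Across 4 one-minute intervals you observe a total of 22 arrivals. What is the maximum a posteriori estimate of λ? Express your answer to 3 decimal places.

λ̂_MAP = 3.625

Σxᵢ = 22, n = 4.
Posterior ∝ λ^7e^(−4λ) · λ^22e^(−4λ) = λ^29e^(−8λ), i.e. Gamma(shape=30, rate=8).
The mode of a Gamma(a, b) with a ≥ 1 (shape–rate) is (a−1)/b = 29/8 ≈ 3.625.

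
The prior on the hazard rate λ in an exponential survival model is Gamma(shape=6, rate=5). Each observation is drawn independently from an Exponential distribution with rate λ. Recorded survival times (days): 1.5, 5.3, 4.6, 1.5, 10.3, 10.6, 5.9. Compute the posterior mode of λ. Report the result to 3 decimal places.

The Exponential(rate=λ) likelihood is ∝ λ^n e^(−λΣtᵢ). Here n = 7 and Σtᵢ = 1.5 + 5.3 + 4.6 + 1.5 + 10.3 + 10.6 + 5.9 = 39.7.
Posterior ∝ λ^5e^(−5λ) · λ^7e^(−39.7λ) = λ^12e^(−44.7λ), i.e. Gamma(13, 44.7).
Mode = (a−1)/b = 12/44.7 ≈ 0.268.

λ̂_MAP = 0.268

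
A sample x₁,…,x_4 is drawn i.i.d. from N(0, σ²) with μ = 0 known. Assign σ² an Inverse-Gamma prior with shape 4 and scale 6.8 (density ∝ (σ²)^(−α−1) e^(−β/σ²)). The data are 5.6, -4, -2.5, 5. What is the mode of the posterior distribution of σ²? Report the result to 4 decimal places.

σ̂²_MAP = 6.5864

Sum of squared deviations about the known mean: SS = (5.6−0)² + (-4−0)² + (-2.5−0)² + (5−0)² = 78.61.
The Normal likelihood contributes (σ²)^(−n/2) exp(−SS/(2σ²)), so the posterior is Inverse-Gamma(α + n/2, β + SS/2) = Inverse-Gamma(6, 46.105).
The mode of Inverse-Gamma(a, b) is b/(a+1) = 46.105/7 ≈ 6.5864.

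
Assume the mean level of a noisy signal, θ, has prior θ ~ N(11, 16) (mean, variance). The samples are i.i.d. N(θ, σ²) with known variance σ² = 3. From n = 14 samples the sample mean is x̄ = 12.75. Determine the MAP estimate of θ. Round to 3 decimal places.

θ̂_MAP = 12.727

n = 14, x̄ = 12.75.
For a Normal prior and Normal likelihood with known variance, the posterior is Normal; its mode equals its mean, the precision-weighted average.
Prior precision 1/σ₀² = 1/16 = 0.0625; data precision n/σ² = 14/3.
θ̂ = (0.0625·11 + (14/3)·12.75) / (0.0625 + 14/3) = 60.1875/(227/48) = 2889/227 ≈ 12.727.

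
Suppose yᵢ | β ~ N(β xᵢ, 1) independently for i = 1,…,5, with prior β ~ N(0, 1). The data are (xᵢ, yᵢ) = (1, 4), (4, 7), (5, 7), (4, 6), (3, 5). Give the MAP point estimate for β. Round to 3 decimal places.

β̂_MAP = 1.559

log p(β | y) = −Σ(yᵢ − βxᵢ)²/(2·1) − β²/(2·1) + const.
Setting the derivative to zero: Σxᵢ(yᵢ − βxᵢ)/1 − β/1 = 0, so β = Σxᵢyᵢ / (Σxᵢ² + σ²/τ²).
Σxᵢyᵢ = 1·4 + 4·7 + 5·7 + 4·6 + 3·5 = 106; Σxᵢ² = 67; σ²/τ² = 1.
β̂_MAP = 106 / (67 + 1) = 106/68 ≈ 1.559.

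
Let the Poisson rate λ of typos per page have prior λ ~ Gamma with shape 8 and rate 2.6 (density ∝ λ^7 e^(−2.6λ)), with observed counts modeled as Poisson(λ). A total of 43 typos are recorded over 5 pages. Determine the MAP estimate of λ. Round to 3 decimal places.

λ̂_MAP = 6.579

Σxᵢ = 43, n = 5.
Posterior ∝ λ^7e^(−2.6λ) · λ^43e^(−5λ) = λ^50e^(−7.6λ), i.e. Gamma(shape=51, rate=7.6).
The mode of a Gamma(a, b) with a ≥ 1 (shape–rate) is (a−1)/b = 50/7.6 ≈ 6.579.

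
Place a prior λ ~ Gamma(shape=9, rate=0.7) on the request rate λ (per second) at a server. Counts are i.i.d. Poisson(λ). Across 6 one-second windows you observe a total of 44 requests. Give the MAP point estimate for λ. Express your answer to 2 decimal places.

λ̂_MAP = 7.76

Σxᵢ = 44, n = 6.
Posterior ∝ λ^8e^(−0.7λ) · λ^44e^(−6λ) = λ^52e^(−6.7λ), i.e. Gamma(shape=53, rate=6.7).
The mode of a Gamma(a, b) with a ≥ 1 (shape–rate) is (a−1)/b = 52/6.7 ≈ 7.76.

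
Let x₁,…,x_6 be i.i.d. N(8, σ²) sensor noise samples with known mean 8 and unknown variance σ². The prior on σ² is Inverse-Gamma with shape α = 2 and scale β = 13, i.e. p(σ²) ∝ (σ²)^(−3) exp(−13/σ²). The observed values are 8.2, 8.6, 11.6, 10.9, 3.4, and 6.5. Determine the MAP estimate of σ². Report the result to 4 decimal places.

σ̂²_MAP = 5.9317

Sum of squared deviations about the known mean: SS = (8.2−8)² + (8.6−8)² + (11.6−8)² + (10.9−8)² + (3.4−8)² + (6.5−8)² = 45.18.
The Normal likelihood contributes (σ²)^(−n/2) exp(−SS/(2σ²)), so the posterior is Inverse-Gamma(α + n/2, β + SS/2) = Inverse-Gamma(5, 35.59).
The mode of Inverse-Gamma(a, b) is b/(a+1) = 35.59/6 ≈ 5.9317.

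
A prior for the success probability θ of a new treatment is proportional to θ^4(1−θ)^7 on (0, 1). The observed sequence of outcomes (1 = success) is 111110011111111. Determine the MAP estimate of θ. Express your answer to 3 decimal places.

θ̂_MAP = 0.654

The prior density ∝ θ^4(1−θ)^7 is the kernel of Beta(5, 8).
Data: 13 successes in 15 trials (from the sequence). The binomial likelihood contributes θ^13(1−θ)^2, so the posterior is Beta(5+13, 8+2) = Beta(18, 10).
For Beta(a, b) with a, b > 1 the mode is (a−1)/(a+b−2) = 17/26 ≈ 0.654.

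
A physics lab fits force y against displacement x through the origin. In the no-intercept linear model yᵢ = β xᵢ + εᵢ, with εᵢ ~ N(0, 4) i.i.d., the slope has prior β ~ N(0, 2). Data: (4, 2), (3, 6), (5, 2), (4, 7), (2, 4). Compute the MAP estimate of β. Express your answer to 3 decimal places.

log p(β | y) = −Σ(yᵢ − βxᵢ)²/(2·4) − β²/(2·2) + const.
Setting the derivative to zero: Σxᵢ(yᵢ − βxᵢ)/4 − β/2 = 0, so β = Σxᵢyᵢ / (Σxᵢ² + σ²/τ²).
Σxᵢyᵢ = 4·2 + 3·6 + 5·2 + 4·7 + 2·4 = 72; Σxᵢ² = 70; σ²/τ² = 2.
β̂_MAP = 72 / (70 + 2) = 72/72 ≈ 1.000.

β̂_MAP = 1.000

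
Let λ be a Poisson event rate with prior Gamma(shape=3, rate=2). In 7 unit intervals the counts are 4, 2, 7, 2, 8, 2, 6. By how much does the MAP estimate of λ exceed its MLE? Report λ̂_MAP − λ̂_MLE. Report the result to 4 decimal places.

Σxᵢ = 31. Posterior is Gamma(34, 9); MAP = (34−1)/9 = 33/9 ≈ 3.66667.
MLE = x̄ = 31/7 ≈ 4.42857.
Difference = 33/9 − 31/7 = -16/21 ≈ -0.7619.

MAP − MLE = -0.7619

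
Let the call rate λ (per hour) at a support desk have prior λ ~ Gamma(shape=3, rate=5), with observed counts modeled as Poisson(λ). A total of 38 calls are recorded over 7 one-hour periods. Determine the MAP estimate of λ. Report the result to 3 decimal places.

Σxᵢ = 38, n = 7.
Posterior ∝ λ^2e^(−5λ) · λ^38e^(−7λ) = λ^40e^(−12λ), i.e. Gamma(shape=41, rate=12).
The mode of a Gamma(a, b) with a ≥ 1 (shape–rate) is (a−1)/b = 40/12 ≈ 3.333.

λ̂_MAP = 3.333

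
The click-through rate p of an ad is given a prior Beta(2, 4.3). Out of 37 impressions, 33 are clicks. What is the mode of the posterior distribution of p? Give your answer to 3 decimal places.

Prior: Beta(2, 4.3).
Data: 33 successes in 37 trials. The binomial likelihood contributes p^33(1−p)^4, so the posterior is Beta(2+33, 4.3+4) = Beta(35, 8.3).
For Beta(a, b) with a, b > 1 the mode is (a−1)/(a+b−2) = 34/41.3 ≈ 0.823.

p̂_MAP = 0.823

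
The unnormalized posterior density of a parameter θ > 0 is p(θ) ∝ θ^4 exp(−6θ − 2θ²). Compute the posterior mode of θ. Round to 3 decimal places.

θ̂_MAP = 0.500

ℓ'(θ) = 4/θ − 6 − 4θ. Setting this to zero and multiplying by θ: 4θ² + 6θ − 4 = 0.
θ = (−6 + √(6² + 4·4·4)) / (2·4) = (−6 + √100) / 8 = (−6 + 10)/8 = 1/2.
ℓ''(θ) = −4/θ² − 4 < 0, confirming a maximum.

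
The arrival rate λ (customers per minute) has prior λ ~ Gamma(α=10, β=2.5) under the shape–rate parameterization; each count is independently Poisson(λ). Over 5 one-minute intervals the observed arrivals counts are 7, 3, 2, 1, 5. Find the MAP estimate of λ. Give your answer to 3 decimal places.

Σxᵢ = 7+3+2+1+5 = 18, with n = 5.
Posterior ∝ λ^9e^(−2.5λ) · λ^18e^(−5λ) = λ^27e^(−7.5λ), i.e. Gamma(shape=28, rate=7.5).
The mode of a Gamma(a, b) with a ≥ 1 (shape–rate) is (a−1)/b = 27/7.5 ≈ 3.600.

λ̂_MAP = 3.600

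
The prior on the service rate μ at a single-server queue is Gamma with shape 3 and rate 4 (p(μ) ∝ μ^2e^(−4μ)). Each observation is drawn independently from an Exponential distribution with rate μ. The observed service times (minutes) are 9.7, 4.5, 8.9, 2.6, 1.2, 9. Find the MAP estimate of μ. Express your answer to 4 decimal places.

μ̂_MAP = 0.2005

The Exponential(rate=μ) likelihood is ∝ μ^n e^(−μΣtᵢ). Here n = 6 and Σtᵢ = 9.7 + 4.5 + 8.9 + 2.6 + 1.2 + 9 = 35.9.
Posterior ∝ μ^2e^(−4μ) · μ^6e^(−35.9μ) = μ^8e^(−39.9μ), i.e. Gamma(9, 39.9).
Mode = (a−1)/b = 8/39.9 ≈ 0.2005.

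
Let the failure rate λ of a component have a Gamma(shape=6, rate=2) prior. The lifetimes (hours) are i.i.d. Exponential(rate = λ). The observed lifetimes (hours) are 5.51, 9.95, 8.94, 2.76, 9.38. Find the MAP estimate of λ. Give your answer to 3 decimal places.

λ̂_MAP = 0.259

The Exponential(rate=λ) likelihood is ∝ λ^n e^(−λΣtᵢ). Here n = 5 and Σtᵢ = 5.51 + 9.95 + 8.94 + 2.76 + 9.38 = 36.54.
Posterior ∝ λ^5e^(−2λ) · λ^5e^(−36.54λ) = λ^10e^(−38.54λ), i.e. Gamma(11, 38.54).
Mode = (a−1)/b = 10/38.54 ≈ 0.259.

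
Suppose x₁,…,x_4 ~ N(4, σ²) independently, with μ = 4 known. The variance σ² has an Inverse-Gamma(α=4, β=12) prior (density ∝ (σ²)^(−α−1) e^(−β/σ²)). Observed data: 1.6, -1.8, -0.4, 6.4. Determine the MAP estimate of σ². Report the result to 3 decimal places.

Sum of squared deviations about the known mean: SS = (1.6−4)² + (-1.8−4)² + (-0.4−4)² + (6.4−4)² = 64.52.
The Normal likelihood contributes (σ²)^(−n/2) exp(−SS/(2σ²)), so the posterior is Inverse-Gamma(α + n/2, β + SS/2) = Inverse-Gamma(6, 44.26).
The mode of Inverse-Gamma(a, b) is b/(a+1) = 44.26/7 ≈ 6.323.

σ̂²_MAP = 6.323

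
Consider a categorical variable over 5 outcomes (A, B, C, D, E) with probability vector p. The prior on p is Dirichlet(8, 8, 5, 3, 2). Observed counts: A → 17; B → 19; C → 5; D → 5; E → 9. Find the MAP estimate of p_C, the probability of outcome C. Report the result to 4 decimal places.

The posterior is Dirichlet(αᵢ + nᵢ) = Dirichlet(25, 27, 10, 8, 11).
For a Dirichlet(a₁,…,a_K) with all aᵢ > 1, the mode has j-th component (aⱼ − 1)/(Σaᵢ − K).
Here Σaᵢ = 81 and K = 5, so p_C = (10 − 1)/(81 − 5) = 9/76 ≈ 0.1184.

MAP estimate of p_C = 0.1184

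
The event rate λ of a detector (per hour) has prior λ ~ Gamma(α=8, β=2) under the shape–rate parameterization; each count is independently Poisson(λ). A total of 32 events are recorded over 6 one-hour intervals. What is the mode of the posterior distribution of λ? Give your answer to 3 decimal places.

Σxᵢ = 32, n = 6.
Posterior ∝ λ^7e^(−2λ) · λ^32e^(−6λ) = λ^39e^(−8λ), i.e. Gamma(shape=40, rate=8).
The mode of a Gamma(a, b) with a ≥ 1 (shape–rate) is (a−1)/b = 39/8 ≈ 4.875.

λ̂_MAP = 4.875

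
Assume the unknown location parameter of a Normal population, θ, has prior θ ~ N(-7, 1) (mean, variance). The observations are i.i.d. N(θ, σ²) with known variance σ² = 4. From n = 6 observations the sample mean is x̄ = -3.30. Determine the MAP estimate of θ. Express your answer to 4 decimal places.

θ̂_MAP = -4.7800

n = 6, x̄ = -3.30.
For a Normal prior and Normal likelihood with known variance, the posterior is Normal; its mode equals its mean, the precision-weighted average.
Prior precision 1/σ₀² = 1/1 = 1; data precision n/σ² = 6/4 = 1.5.
θ̂ = (1·(-7) + 1.5·(-3.3)) / (1 + 1.5) = (-11.95)/2.5 = -4.7800.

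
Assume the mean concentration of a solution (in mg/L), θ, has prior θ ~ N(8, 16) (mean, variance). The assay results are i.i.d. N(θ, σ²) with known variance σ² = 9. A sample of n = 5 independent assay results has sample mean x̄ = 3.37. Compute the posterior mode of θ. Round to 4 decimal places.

θ̂_MAP = 3.8382

n = 5, x̄ = 3.37.
For a Normal prior and Normal likelihood with known variance, the posterior is Normal; its mode equals its mean, the precision-weighted average.
Prior precision 1/σ₀² = 1/16 = 0.0625; data precision n/σ² = 5/9.
θ̂ = (0.0625·8 + (5/9)·3.37) / (0.0625 + 5/9) = (427/180)/(89/144) = 1708/445 ≈ 3.8382.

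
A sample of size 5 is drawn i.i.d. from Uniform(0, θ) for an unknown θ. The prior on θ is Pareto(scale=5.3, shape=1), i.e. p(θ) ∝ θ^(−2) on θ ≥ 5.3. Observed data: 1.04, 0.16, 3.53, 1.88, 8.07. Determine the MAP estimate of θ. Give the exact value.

θ̂_MAP = 8.07

The Uniform(0, θ) likelihood is θ^(−n) for θ ≥ max(xᵢ), zero otherwise. Here max(xᵢ) = 8.07.
Posterior ∝ θ^(−2) · θ^(−5) = θ^(−7) on θ ≥ max(5.3, 8.07) = 8.07.
This density is strictly decreasing in θ, so the posterior mode lies at the lower boundary of the support.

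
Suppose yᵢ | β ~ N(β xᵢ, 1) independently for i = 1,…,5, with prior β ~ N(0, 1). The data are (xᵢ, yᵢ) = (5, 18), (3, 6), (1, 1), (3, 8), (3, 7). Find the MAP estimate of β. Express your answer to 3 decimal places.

β̂_MAP = 2.852

log p(β | y) = −Σ(yᵢ − βxᵢ)²/(2·1) − β²/(2·1) + const.
Setting the derivative to zero: Σxᵢ(yᵢ − βxᵢ)/1 − β/1 = 0, so β = Σxᵢyᵢ / (Σxᵢ² + σ²/τ²).
Σxᵢyᵢ = 5·18 + 3·6 + 1·1 + 3·8 + 3·7 = 154; Σxᵢ² = 53; σ²/τ² = 1.
β̂_MAP = 154 / (53 + 1) = 154/54 ≈ 2.852.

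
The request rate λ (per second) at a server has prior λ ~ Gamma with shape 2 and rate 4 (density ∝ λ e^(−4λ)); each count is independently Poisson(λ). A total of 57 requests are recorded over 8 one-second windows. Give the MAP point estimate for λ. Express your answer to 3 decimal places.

Σxᵢ = 57, n = 8.
Posterior ∝ λe^(−4λ) · λ^57e^(−8λ) = λ^58e^(−12λ), i.e. Gamma(shape=59, rate=12).
The mode of a Gamma(a, b) with a ≥ 1 (shape–rate) is (a−1)/b = 58/12 ≈ 4.833.

λ̂_MAP = 4.833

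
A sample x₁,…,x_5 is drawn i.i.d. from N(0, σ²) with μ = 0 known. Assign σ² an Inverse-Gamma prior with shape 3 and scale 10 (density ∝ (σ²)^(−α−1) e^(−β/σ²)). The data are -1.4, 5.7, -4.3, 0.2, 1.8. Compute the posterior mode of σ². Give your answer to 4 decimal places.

Sum of squared deviations about the known mean: SS = (-1.4−0)² + (5.7−0)² + (-4.3−0)² + (0.2−0)² + (1.8−0)² = 56.22.
The Normal likelihood contributes (σ²)^(−n/2) exp(−SS/(2σ²)), so the posterior is Inverse-Gamma(α + n/2, β + SS/2) = Inverse-Gamma(5.5, 38.11).
The mode of Inverse-Gamma(a, b) is b/(a+1) = 38.11/6.5 ≈ 5.8631.

σ̂²_MAP = 5.8631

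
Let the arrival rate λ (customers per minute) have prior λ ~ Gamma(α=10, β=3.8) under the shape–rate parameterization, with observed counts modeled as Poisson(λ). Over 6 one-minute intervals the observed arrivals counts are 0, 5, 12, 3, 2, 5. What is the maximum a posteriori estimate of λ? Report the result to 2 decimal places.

Σxᵢ = 0+5+12+3+2+5 = 27, with n = 6.
Posterior ∝ λ^9e^(−3.8λ) · λ^27e^(−6λ) = λ^36e^(−9.8λ), i.e. Gamma(shape=37, rate=9.8).
The mode of a Gamma(a, b) with a ≥ 1 (shape–rate) is (a−1)/b = 36/9.8 ≈ 3.67.

λ̂_MAP = 3.67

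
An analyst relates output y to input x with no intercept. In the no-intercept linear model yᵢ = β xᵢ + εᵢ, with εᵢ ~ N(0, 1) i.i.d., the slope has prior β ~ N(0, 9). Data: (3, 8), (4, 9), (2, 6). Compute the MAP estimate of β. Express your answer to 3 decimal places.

β̂_MAP = 2.473

log p(β | y) = −Σ(yᵢ − βxᵢ)²/(2·1) − β²/(2·9) + const.
Setting the derivative to zero: Σxᵢ(yᵢ − βxᵢ)/1 − β/9 = 0, so β = Σxᵢyᵢ / (Σxᵢ² + σ²/τ²).
Σxᵢyᵢ = 3·8 + 4·9 + 2·6 = 72; Σxᵢ² = 29; σ²/τ² = 1/9.
β̂_MAP = 72 / (29 + 1/9) = 72/(262/9) = 324/131 ≈ 2.473.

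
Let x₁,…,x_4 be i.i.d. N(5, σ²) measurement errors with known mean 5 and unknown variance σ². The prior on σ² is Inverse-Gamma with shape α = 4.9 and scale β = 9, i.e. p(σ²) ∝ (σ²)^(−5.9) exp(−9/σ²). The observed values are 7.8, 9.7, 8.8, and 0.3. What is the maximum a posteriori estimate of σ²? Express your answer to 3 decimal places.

σ̂²_MAP = 5.346

Sum of squared deviations about the known mean: SS = (7.8−5)² + (9.7−5)² + (8.8−5)² + (0.3−5)² = 66.46.
The Normal likelihood contributes (σ²)^(−n/2) exp(−SS/(2σ²)), so the posterior is Inverse-Gamma(α + n/2, β + SS/2) = Inverse-Gamma(6.9, 42.23).
The mode of Inverse-Gamma(a, b) is b/(a+1) = 42.23/7.9 ≈ 5.346.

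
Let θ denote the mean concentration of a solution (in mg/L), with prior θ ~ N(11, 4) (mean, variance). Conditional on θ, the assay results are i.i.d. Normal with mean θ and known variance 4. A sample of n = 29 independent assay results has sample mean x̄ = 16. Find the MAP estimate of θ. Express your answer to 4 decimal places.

θ̂_MAP = 15.8333

n = 29, x̄ = 16.
For a Normal prior and Normal likelihood with known variance, the posterior is Normal; its mode equals its mean, the precision-weighted average.
Prior precision 1/σ₀² = 1/4 = 0.25; data precision n/σ² = 29/4 = 7.25.
θ̂ = (0.25·11 + 7.25·16) / (0.25 + 7.25) = 118.75/7.5 = 95/6 ≈ 15.8333.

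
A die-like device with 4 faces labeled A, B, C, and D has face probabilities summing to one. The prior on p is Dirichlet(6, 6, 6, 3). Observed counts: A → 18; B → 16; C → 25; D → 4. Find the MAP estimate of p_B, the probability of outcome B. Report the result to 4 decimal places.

MAP estimate of p_B = 0.2625

The posterior is Dirichlet(αᵢ + nᵢ) = Dirichlet(24, 22, 31, 7).
For a Dirichlet(a₁,…,a_K) with all aᵢ > 1, the mode has j-th component (aⱼ − 1)/(Σaᵢ − K).
Here Σaᵢ = 84 and K = 4, so p_B = (22 − 1)/(84 − 4) = 21/80 ≈ 0.2625.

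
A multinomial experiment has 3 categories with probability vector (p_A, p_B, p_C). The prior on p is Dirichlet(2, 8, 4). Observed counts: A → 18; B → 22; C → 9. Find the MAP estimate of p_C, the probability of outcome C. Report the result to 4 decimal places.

MAP estimate of p_C = 0.2000

The posterior is Dirichlet(αᵢ + nᵢ) = Dirichlet(20, 30, 13).
For a Dirichlet(a₁,…,a_K) with all aᵢ > 1, the mode has j-th component (aⱼ − 1)/(Σaᵢ − K).
Here Σaᵢ = 63 and K = 3, so p_C = (13 − 1)/(63 − 3) = 12/60 ≈ 0.2000.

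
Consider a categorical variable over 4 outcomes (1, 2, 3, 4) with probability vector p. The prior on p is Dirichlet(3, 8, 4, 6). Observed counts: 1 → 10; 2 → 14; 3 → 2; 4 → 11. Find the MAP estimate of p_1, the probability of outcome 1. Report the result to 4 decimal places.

MAP estimate: 0.2222

The posterior is Dirichlet(αᵢ + nᵢ) = Dirichlet(13, 22, 6, 17).
For a Dirichlet(a₁,…,a_K) with all aᵢ > 1, the mode has j-th component (aⱼ − 1)/(Σaᵢ − K).
Here Σaᵢ = 58 and K = 4, so p_1 = (13 − 1)/(58 − 4) = 12/54 ≈ 0.2222.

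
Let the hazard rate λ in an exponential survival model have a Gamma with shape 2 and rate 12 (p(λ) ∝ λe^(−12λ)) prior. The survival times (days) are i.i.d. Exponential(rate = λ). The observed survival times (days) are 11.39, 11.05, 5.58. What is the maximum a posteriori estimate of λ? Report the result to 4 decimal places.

λ̂_MAP = 0.1000

The Exponential(rate=λ) likelihood is ∝ λ^n e^(−λΣtᵢ). Here n = 3 and Σtᵢ = 11.39 + 11.05 + 5.58 = 28.02.
Posterior ∝ λe^(−12λ) · λ^3e^(−28.02λ) = λ^4e^(−40.02λ), i.e. Gamma(5, 40.02).
Mode = (a−1)/b = 4/40.02 ≈ 0.1000.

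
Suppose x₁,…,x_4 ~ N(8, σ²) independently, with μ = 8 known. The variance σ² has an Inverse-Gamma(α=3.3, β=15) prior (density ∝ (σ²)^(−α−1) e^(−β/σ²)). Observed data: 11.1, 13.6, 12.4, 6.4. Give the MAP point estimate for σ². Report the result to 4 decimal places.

Sum of squared deviations about the known mean: SS = (11.1−8)² + (13.6−8)² + (12.4−8)² + (6.4−8)² = 62.89.
The Normal likelihood contributes (σ²)^(−n/2) exp(−SS/(2σ²)), so the posterior is Inverse-Gamma(α + n/2, β + SS/2) = Inverse-Gamma(5.3, 46.445).
The mode of Inverse-Gamma(a, b) is b/(a+1) = 46.445/6.3 ≈ 7.3722.

σ̂²_MAP = 7.3722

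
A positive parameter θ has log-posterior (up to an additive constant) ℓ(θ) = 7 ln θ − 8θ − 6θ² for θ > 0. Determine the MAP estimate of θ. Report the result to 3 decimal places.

ℓ'(θ) = 7/θ − 8 − 12θ. Setting this to zero and multiplying by θ: 12θ² + 8θ − 7 = 0.
θ = (−8 + √(8² + 4·12·7)) / (2·12) = (−8 + √400) / 24 = (−8 + 20)/24 = 1/2.
ℓ''(θ) = −7/θ² − 12 < 0, confirming a maximum.

θ̂_MAP = 0.500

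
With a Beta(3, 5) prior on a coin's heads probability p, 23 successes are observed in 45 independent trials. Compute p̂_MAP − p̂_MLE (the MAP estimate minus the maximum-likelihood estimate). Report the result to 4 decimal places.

MAP − MLE = -0.0209

Posterior is Beta(26, 27); MAP = (26−1)/(53−2) = 25/51 ≈ 0.49020.
MLE ignores the prior: p̂_MLE = k/n = 23/45 ≈ 0.51111.
Difference = 25/51 − 23/45 = -16/765 ≈ -0.0209.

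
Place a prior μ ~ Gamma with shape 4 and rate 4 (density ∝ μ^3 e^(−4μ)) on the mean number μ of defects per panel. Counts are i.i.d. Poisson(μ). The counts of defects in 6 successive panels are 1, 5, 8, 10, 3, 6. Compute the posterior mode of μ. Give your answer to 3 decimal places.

Σxᵢ = 1+5+8+10+3+6 = 33, with n = 6.
Posterior ∝ μ^3e^(−4μ) · μ^33e^(−6μ) = μ^36e^(−10μ), i.e. Gamma(shape=37, rate=10).
The mode of a Gamma(a, b) with a ≥ 1 (shape–rate) is (a−1)/b = 36/10 ≈ 3.600.

μ̂_MAP = 3.600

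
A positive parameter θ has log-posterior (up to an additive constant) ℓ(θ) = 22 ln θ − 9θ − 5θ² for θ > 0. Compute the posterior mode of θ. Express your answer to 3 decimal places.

ℓ'(θ) = 22/θ − 9 − 10θ. Setting this to zero and multiplying by θ: 10θ² + 9θ − 22 = 0.
θ = (−9 + √(9² + 4·10·22)) / (2·10) = (−9 + √961) / 20 = (−9 + 31)/20 = 11/10.
ℓ''(θ) = −22/θ² − 10 < 0, confirming a maximum.

θ̂_MAP = 1.100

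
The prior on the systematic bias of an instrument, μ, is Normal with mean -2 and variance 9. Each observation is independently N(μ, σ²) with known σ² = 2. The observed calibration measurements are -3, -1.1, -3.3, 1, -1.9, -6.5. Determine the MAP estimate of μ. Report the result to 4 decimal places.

n = 6; x̄ = ((-3) + (-1.1) + (-3.3) + 1 + (-1.9) + (-6.5))/6 = -14.8/6 = -37/15 ≈ -2.4667.
For a Normal prior and Normal likelihood with known variance, the posterior is Normal; its mode equals its mean, the precision-weighted average.
Prior precision 1/σ₀² = 1/9; data precision n/σ² = 6/2 = 3.
μ̂ = ((1/9)·(-2) + 3·(-37/15)) / (1/9 + 3) = (-343/45)/(28/9) = -2.4500.

μ̂_MAP = -2.4500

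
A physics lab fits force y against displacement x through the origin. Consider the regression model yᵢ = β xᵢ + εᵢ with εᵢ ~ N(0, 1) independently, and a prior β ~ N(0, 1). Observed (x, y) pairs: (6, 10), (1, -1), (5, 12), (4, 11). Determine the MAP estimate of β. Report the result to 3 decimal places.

log p(β | y) = −Σ(yᵢ − βxᵢ)²/(2·1) − β²/(2·1) + const.
Setting the derivative to zero: Σxᵢ(yᵢ − βxᵢ)/1 − β/1 = 0, so β = Σxᵢyᵢ / (Σxᵢ² + σ²/τ²).
Σxᵢyᵢ = 6·10 + 1·(-1) + 5·12 + 4·11 = 163; Σxᵢ² = 78; σ²/τ² = 1.
β̂_MAP = 163 / (78 + 1) = 163/79 ≈ 2.063.

β̂_MAP = 2.063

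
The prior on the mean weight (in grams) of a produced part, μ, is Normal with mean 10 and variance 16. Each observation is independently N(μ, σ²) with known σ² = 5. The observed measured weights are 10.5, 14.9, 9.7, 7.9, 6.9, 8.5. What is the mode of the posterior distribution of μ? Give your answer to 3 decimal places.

μ̂_MAP = 9.747

n = 6; x̄ = (10.5 + 14.9 + 9.7 + 7.9 + 6.9 + 8.5)/6 = 58.4/6 = 146/15 ≈ 9.7333.
For a Normal prior and Normal likelihood with known variance, the posterior is Normal; its mode equals its mean, the precision-weighted average.
Prior precision 1/σ₀² = 1/16 = 0.0625; data precision n/σ² = 6/5 = 1.2.
μ̂ = (0.0625·10 + 1.2·(146/15)) / (0.0625 + 1.2) = 12.305/1.2625 = 4922/505 ≈ 9.747.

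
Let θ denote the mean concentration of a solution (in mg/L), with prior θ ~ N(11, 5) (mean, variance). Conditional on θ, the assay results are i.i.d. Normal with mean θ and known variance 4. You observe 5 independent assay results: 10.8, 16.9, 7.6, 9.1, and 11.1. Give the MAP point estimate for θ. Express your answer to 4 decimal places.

n = 5; x̄ = (10.8 + 16.9 + 7.6 + 9.1 + 11.1)/5 = 55.5/5 = 11.1.
For a Normal prior and Normal likelihood with known variance, the posterior is Normal; its mode equals its mean, the precision-weighted average.
Prior precision 1/σ₀² = 1/5 = 0.2; data precision n/σ² = 5/4 = 1.25.
θ̂ = (0.2·11 + 1.25·11.1) / (0.2 + 1.25) = 16.075/1.45 = 643/58 ≈ 11.0862.

θ̂_MAP = 11.0862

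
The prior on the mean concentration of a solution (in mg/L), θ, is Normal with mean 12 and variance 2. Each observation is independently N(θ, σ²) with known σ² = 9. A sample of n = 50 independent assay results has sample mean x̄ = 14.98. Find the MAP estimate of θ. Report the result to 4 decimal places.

θ̂_MAP = 14.7339

n = 50, x̄ = 14.98.
For a Normal prior and Normal likelihood with known variance, the posterior is Normal; its mode equals its mean, the precision-weighted average.
Prior precision 1/σ₀² = 1/2 = 0.5; data precision n/σ² = 50/9.
θ̂ = (0.5·12 + (50/9)·14.98) / (0.5 + 50/9) = (803/9)/(109/18) = 1606/109 ≈ 14.7339.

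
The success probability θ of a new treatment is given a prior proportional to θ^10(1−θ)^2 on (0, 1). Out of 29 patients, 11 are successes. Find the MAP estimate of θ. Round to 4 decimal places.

θ̂_MAP = 0.5122

The prior density ∝ θ^10(1−θ)^2 is the kernel of Beta(11, 3).
Data: 11 successes in 29 trials. The binomial likelihood contributes θ^11(1−θ)^18, so the posterior is Beta(11+11, 3+18) = Beta(22, 21).
For Beta(a, b) with a, b > 1 the mode is (a−1)/(a+b−2) = 21/41 ≈ 0.5122.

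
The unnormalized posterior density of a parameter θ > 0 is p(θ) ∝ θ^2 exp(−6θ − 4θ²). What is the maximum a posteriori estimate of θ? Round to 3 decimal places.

ℓ'(θ) = 2/θ − 6 − 8θ. Setting this to zero and multiplying by θ: 8θ² + 6θ − 2 = 0.
θ = (−6 + √(6² + 4·8·2)) / (2·8) = (−6 + √100) / 16 = (−6 + 10)/16 = 1/4.
ℓ''(θ) = −2/θ² − 8 < 0, confirming a maximum.

θ̂_MAP = 0.250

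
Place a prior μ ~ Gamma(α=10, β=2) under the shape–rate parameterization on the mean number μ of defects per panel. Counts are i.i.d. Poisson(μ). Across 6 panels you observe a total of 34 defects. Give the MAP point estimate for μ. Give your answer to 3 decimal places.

μ̂_MAP = 5.375

Σxᵢ = 34, n = 6.
Posterior ∝ μ^9e^(−2μ) · μ^34e^(−6μ) = μ^43e^(−8μ), i.e. Gamma(shape=44, rate=8).
The mode of a Gamma(a, b) with a ≥ 1 (shape–rate) is (a−1)/b = 43/8 ≈ 5.375.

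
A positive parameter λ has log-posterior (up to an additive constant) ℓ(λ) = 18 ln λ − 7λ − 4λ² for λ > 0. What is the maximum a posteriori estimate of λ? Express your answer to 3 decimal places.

λ̂_MAP = 1.125

ℓ'(λ) = 18/λ − 7 − 8λ. Setting this to zero and multiplying by λ: 8λ² + 7λ − 18 = 0.
λ = (−7 + √(7² + 4·8·18)) / (2·8) = (−7 + √625) / 16 = (−7 + 25)/16 = 9/8.
ℓ''(λ) = −18/λ² − 8 < 0, confirming a maximum.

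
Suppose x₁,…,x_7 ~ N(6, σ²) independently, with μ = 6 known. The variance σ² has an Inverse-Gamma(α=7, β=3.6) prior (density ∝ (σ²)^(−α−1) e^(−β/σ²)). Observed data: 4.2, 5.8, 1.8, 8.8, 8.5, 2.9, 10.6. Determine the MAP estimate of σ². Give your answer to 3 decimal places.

σ̂²_MAP = 3.173

Sum of squared deviations about the known mean: SS = (4.2−6)² + (5.8−6)² + (1.8−6)² + (8.8−6)² + (8.5−6)² + (2.9−6)² + (10.6−6)² = 65.78.
The Normal likelihood contributes (σ²)^(−n/2) exp(−SS/(2σ²)), so the posterior is Inverse-Gamma(α + n/2, β + SS/2) = Inverse-Gamma(10.5, 36.49).
The mode of Inverse-Gamma(a, b) is b/(a+1) = 36.49/11.5 ≈ 3.173.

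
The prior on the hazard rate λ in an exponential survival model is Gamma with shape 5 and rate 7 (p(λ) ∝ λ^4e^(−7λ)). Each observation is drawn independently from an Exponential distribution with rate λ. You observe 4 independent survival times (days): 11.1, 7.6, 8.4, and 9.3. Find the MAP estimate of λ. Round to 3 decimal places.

λ̂_MAP = 0.184

The Exponential(rate=λ) likelihood is ∝ λ^n e^(−λΣtᵢ). Here n = 4 and Σtᵢ = 11.1 + 7.6 + 8.4 + 9.3 = 36.4.
Posterior ∝ λ^4e^(−7λ) · λ^4e^(−36.4λ) = λ^8e^(−43.4λ), i.e. Gamma(9, 43.4).
Mode = (a−1)/b = 8/43.4 ≈ 0.184.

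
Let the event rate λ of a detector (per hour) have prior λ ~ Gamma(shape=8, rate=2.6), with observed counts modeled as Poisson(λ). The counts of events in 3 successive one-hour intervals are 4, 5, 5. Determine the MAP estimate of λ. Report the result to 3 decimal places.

λ̂_MAP = 3.750

Σxᵢ = 4+5+5 = 14, with n = 3.
Posterior ∝ λ^7e^(−2.6λ) · λ^14e^(−3λ) = λ^21e^(−5.6λ), i.e. Gamma(shape=22, rate=5.6).
The mode of a Gamma(a, b) with a ≥ 1 (shape–rate) is (a−1)/b = 21/5.6 ≈ 3.750.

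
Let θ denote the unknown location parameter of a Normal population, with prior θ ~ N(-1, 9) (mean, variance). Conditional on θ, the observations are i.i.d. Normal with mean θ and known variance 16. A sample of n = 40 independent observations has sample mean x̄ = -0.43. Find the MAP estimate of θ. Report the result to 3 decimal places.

n = 40, x̄ = -0.43.
For a Normal prior and Normal likelihood with known variance, the posterior is Normal; its mode equals its mean, the precision-weighted average.
Prior precision 1/σ₀² = 1/9; data precision n/σ² = 40/16 = 2.5.
θ̂ = ((1/9)·(-1) + 2.5·(-0.43)) / (1/9 + 2.5) = (-427/360)/(47/18) = -427/940 ≈ -0.454.

θ̂_MAP = -0.454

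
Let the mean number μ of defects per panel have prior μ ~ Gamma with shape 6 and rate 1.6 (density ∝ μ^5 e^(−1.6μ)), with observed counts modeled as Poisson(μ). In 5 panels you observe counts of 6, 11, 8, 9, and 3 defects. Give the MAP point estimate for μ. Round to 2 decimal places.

μ̂_MAP = 6.36

Σxᵢ = 6+11+8+9+3 = 37, with n = 5.
Posterior ∝ μ^5e^(−1.6μ) · μ^37e^(−5μ) = μ^42e^(−6.6μ), i.e. Gamma(shape=43, rate=6.6).
The mode of a Gamma(a, b) with a ≥ 1 (shape–rate) is (a−1)/b = 42/6.6 ≈ 6.36.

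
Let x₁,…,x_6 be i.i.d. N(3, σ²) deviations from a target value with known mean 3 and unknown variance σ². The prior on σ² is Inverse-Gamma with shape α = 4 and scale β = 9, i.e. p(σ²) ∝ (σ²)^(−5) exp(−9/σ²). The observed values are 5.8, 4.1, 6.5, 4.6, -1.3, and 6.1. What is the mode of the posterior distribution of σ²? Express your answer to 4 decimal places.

σ̂²_MAP = 4.3725

Sum of squared deviations about the known mean: SS = (5.8−3)² + (4.1−3)² + (6.5−3)² + (4.6−3)² + (-1.3−3)² + (6.1−3)² = 51.96.
The Normal likelihood contributes (σ²)^(−n/2) exp(−SS/(2σ²)), so the posterior is Inverse-Gamma(α + n/2, β + SS/2) = Inverse-Gamma(7, 34.98).
The mode of Inverse-Gamma(a, b) is b/(a+1) = 34.98/8 ≈ 4.3725.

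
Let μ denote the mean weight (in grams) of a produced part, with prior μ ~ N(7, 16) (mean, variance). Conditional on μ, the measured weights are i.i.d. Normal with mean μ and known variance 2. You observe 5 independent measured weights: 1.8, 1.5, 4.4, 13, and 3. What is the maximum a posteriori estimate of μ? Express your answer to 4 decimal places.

n = 5; x̄ = (1.8 + 1.5 + 4.4 + 13 + 3)/5 = 23.7/5 = 4.74.
For a Normal prior and Normal likelihood with known variance, the posterior is Normal; its mode equals its mean, the precision-weighted average.
Prior precision 1/σ₀² = 1/16 = 0.0625; data precision n/σ² = 5/2 = 2.5.
μ̂ = (0.0625·7 + 2.5·4.74) / (0.0625 + 2.5) = 12.2875/2.5625 = 983/205 ≈ 4.7951.

μ̂_MAP = 4.7951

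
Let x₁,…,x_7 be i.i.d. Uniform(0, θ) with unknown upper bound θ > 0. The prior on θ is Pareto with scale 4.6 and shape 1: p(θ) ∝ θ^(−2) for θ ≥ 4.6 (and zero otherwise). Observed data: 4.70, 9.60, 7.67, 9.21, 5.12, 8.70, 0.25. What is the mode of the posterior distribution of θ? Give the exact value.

The Uniform(0, θ) likelihood is θ^(−n) for θ ≥ max(xᵢ), zero otherwise. Here max(xᵢ) = 9.60.
Posterior ∝ θ^(−2) · θ^(−7) = θ^(−9) on θ ≥ max(4.6, 9.60) = 9.60.
This density is strictly decreasing in θ, so the posterior mode lies at the lower boundary of the support.

θ̂_MAP = 9.60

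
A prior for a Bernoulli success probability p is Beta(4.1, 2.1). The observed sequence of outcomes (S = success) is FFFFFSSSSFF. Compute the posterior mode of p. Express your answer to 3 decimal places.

p̂_MAP = 0.467

Prior: Beta(4.1, 2.1).
Data: 4 successes in 11 trials (from the sequence). The binomial likelihood contributes p^4(1−p)^7, so the posterior is Beta(4.1+4, 2.1+7) = Beta(8.1, 9.1).
For Beta(a, b) with a, b > 1 the mode is (a−1)/(a+b−2) = 7.1/15.2 ≈ 0.467.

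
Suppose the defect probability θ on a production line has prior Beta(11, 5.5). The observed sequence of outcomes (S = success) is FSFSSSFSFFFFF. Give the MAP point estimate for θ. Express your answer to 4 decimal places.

Prior: Beta(11, 5.5).
Data: 5 successes in 13 trials (from the sequence). The binomial likelihood contributes θ^5(1−θ)^8, so the posterior is Beta(11+5, 5.5+8) = Beta(16, 13.5).
For Beta(a, b) with a, b > 1 the mode is (a−1)/(a+b−2) = 15/27.5 ≈ 0.5455.

θ̂_MAP = 0.5455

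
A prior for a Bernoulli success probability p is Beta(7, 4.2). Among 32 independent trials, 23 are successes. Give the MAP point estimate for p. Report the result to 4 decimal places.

p̂_MAP = 0.7039

Prior: Beta(7, 4.2).
Data: 23 successes in 32 trials. The binomial likelihood contributes p^23(1−p)^9, so the posterior is Beta(7+23, 4.2+9) = Beta(30, 13.2).
For Beta(a, b) with a, b > 1 the mode is (a−1)/(a+b−2) = 29/41.2 ≈ 0.7039.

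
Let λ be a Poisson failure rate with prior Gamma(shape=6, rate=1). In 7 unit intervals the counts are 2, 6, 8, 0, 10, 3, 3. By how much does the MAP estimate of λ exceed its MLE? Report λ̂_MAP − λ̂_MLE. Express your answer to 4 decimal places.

Σxᵢ = 32. Posterior is Gamma(38, 8); MAP = (38−1)/8 = 37/8 ≈ 4.62500.
MLE = x̄ = 32/7 ≈ 4.57143.
Difference = 37/8 − 32/7 = 3/56 ≈ 0.0536.

MAP − MLE = 0.0536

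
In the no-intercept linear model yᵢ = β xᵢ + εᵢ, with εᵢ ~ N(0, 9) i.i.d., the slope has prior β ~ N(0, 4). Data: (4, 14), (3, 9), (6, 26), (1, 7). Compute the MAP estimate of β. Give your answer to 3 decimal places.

log p(β | y) = −Σ(yᵢ − βxᵢ)²/(2·9) − β²/(2·4) + const.
Setting the derivative to zero: Σxᵢ(yᵢ − βxᵢ)/9 − β/4 = 0, so β = Σxᵢyᵢ / (Σxᵢ² + σ²/τ²).
Σxᵢyᵢ = 4·14 + 3·9 + 6·26 + 1·7 = 246; Σxᵢ² = 62; σ²/τ² = 2.25.
β̂_MAP = 246 / (62 + 2.25) = 246/64.25 ≈ 3.829.

β̂_MAP = 3.829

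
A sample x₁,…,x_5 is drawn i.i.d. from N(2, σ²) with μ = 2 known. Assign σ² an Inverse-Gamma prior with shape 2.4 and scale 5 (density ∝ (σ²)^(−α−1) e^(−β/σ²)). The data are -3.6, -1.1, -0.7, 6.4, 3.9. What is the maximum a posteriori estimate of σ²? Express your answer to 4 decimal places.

σ̂²_MAP = 6.8839

Sum of squared deviations about the known mean: SS = (-3.6−2)² + (-1.1−2)² + (-0.7−2)² + (6.4−2)² + (3.9−2)² = 71.23.
The Normal likelihood contributes (σ²)^(−n/2) exp(−SS/(2σ²)), so the posterior is Inverse-Gamma(α + n/2, β + SS/2) = Inverse-Gamma(4.9, 40.615).
The mode of Inverse-Gamma(a, b) is b/(a+1) = 40.615/5.9 ≈ 6.8839.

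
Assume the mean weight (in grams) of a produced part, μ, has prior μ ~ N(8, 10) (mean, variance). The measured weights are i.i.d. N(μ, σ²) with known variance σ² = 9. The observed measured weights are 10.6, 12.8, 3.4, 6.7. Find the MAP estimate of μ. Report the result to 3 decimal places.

μ̂_MAP = 8.306

n = 4; x̄ = (10.6 + 12.8 + 3.4 + 6.7)/4 = 33.5/4 = 8.375.
For a Normal prior and Normal likelihood with known variance, the posterior is Normal; its mode equals its mean, the precision-weighted average.
Prior precision 1/σ₀² = 1/10 = 0.1; data precision n/σ² = 4/9.
μ̂ = (0.1·8 + (4/9)·8.375) / (0.1 + 4/9) = (407/90)/(49/90) = 407/49 ≈ 8.306.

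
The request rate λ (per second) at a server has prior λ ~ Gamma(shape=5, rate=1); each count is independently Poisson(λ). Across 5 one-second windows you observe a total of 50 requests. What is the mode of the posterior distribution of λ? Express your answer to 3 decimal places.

λ̂_MAP = 9.000

Σxᵢ = 50, n = 5.
Posterior ∝ λ^4e^(−1λ) · λ^50e^(−5λ) = λ^54e^(−6λ), i.e. Gamma(shape=55, rate=6).
The mode of a Gamma(a, b) with a ≥ 1 (shape–rate) is (a−1)/b = 54/6 ≈ 9.000.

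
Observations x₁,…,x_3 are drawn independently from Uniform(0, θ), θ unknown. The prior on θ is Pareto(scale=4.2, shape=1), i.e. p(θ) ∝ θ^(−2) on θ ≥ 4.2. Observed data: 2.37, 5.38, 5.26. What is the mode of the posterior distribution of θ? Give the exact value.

The Uniform(0, θ) likelihood is θ^(−n) for θ ≥ max(xᵢ), zero otherwise. Here max(xᵢ) = 5.38.
Posterior ∝ θ^(−2) · θ^(−3) = θ^(−5) on θ ≥ max(4.2, 5.38) = 5.38.
This density is strictly decreasing in θ, so the posterior mode lies at the lower boundary of the support.

θ̂_MAP = 5.38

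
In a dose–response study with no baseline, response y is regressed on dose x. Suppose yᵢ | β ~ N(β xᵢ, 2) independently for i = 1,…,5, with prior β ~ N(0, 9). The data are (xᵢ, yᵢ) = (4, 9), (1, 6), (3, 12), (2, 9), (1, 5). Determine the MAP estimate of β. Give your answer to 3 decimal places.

log p(β | y) = −Σ(yᵢ − βxᵢ)²/(2·2) − β²/(2·9) + const.
Setting the derivative to zero: Σxᵢ(yᵢ − βxᵢ)/2 − β/9 = 0, so β = Σxᵢyᵢ / (Σxᵢ² + σ²/τ²).
Σxᵢyᵢ = 4·9 + 1·6 + 3·12 + 2·9 + 1·5 = 101; Σxᵢ² = 31; σ²/τ² = 2/9.
β̂_MAP = 101 / (31 + 2/9) = 101/(281/9) = 909/281 ≈ 3.235.

β̂_MAP = 3.235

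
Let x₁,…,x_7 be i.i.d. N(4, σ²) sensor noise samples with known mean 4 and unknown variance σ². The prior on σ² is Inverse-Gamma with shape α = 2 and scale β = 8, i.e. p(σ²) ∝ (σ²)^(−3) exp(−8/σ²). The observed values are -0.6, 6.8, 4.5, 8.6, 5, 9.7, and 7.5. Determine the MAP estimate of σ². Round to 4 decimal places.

Sum of squared deviations about the known mean: SS = (-0.6−4)² + (6.8−4)² + (4.5−4)² + (8.6−4)² + (5−4)² + (9.7−4)² + (7.5−4)² = 96.15.
The Normal likelihood contributes (σ²)^(−n/2) exp(−SS/(2σ²)), so the posterior is Inverse-Gamma(α + n/2, β + SS/2) = Inverse-Gamma(5.5, 56.075).
The mode of Inverse-Gamma(a, b) is b/(a+1) = 56.075/6.5 ≈ 8.6269.

σ̂²_MAP = 8.6269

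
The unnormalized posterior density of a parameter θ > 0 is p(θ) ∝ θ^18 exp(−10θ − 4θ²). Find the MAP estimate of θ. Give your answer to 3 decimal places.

ℓ'(θ) = 18/θ − 10 − 8θ. Setting this to zero and multiplying by θ: 8θ² + 10θ − 18 = 0.
θ = (−10 + √(10² + 4·8·18)) / (2·8) = (−10 + √676) / 16 = (−10 + 26)/16 = 1.
ℓ''(θ) = −18/θ² − 8 < 0, confirming a maximum.

θ̂_MAP = 1.000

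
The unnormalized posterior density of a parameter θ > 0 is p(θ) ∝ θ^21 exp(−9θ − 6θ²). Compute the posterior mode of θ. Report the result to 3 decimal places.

θ̂_MAP = 1.000

ℓ'(θ) = 21/θ − 9 − 12θ. Setting this to zero and multiplying by θ: 12θ² + 9θ − 21 = 0.
θ = (−9 + √(9² + 4·12·21)) / (2·12) = (−9 + √1089) / 24 = (−9 + 33)/24 = 1.
ℓ''(θ) = −21/θ² − 12 < 0, confirming a maximum.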